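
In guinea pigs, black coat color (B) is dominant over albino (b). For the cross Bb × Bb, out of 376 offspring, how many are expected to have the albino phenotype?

Punnett square for Bb × Bb:
Offspring genotypes: 1 BB, 2 Bb, 1 bb
Total offspring: 4
Count with target: 1
Probability: 1/4
Expected count = 1/4 × 376 = 94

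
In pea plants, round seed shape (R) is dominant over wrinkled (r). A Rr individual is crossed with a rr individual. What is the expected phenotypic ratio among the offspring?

Punnett square for Rr × rr:
Offspring genotypes: 2 Rr, 2 rr
round: 2, wrinkled: 2
Ratio: 1:1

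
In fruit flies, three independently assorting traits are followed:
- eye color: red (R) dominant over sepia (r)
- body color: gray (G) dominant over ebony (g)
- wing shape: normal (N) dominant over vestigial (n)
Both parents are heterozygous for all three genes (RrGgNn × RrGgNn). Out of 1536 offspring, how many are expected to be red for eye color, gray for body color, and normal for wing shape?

Trihybrid cross: RrGgNn × RrGgNn
Each trait segregates independently with a 3:1 phenotypic ratio, so each gene contributes 3/4 (dominant) or 1/4 (recessive).
Target: red (eye color), gray (body color), normal (wing shape)
Probability = product of independent per-trait probabilities
= 3/4 × 3/4 × 3/4 = 27/64
Expected count = 27/64 × 1536 = 648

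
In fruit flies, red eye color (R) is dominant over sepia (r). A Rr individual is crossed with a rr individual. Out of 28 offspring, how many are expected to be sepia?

Punnett square for Rr × rr:
Offspring genotypes: 2 Rr, 2 rr
red: 2, sepia: 2
sepia: 2 out of 4 → fraction 1/2
Expected count = 1/2 × 28 = 14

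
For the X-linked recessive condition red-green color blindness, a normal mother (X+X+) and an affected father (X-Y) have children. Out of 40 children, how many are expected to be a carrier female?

Cross: X+X+ × X-Y
Offspring: 2 X+X-, 2 X+Y
Probability of a carrier female: 2/4 = 1/2
Expected count = 1/2 × 40 = 20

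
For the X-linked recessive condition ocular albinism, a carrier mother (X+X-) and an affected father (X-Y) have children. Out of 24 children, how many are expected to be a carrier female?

Cross: X+X- × X-Y
Offspring: 1 X+X-, 1 X+Y, 1 X-X-, 1 X-Y
Probability of a carrier female: 1/4
Expected count = 1/4 × 24 = 6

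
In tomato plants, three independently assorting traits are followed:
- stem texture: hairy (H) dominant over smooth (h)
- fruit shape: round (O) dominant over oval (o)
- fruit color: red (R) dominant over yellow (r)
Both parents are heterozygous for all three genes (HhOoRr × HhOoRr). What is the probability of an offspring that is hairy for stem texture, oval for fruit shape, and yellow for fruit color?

Trihybrid cross: HhOoRr × HhOoRr
Each trait segregates independently with a 3:1 phenotypic ratio, so each gene contributes 3/4 (dominant) or 1/4 (recessive).
Target: hairy (stem texture), oval (fruit shape), yellow (fruit color)
Probability = product of independent per-trait probabilities
= 3/4 × 1/4 × 1/4 = 3/64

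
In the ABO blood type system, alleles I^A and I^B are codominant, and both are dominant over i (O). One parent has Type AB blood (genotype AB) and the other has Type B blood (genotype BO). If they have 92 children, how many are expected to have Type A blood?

Cross: AB × BO
Possible offspring genotypes: 1 AB, 1 AO, 1 BB, 1 BO
Blood type counts: 1 Type AB, 1 Type A, 2 Type B
Probability of Type A: 1/4
Expected count = 1/4 × 92 = 23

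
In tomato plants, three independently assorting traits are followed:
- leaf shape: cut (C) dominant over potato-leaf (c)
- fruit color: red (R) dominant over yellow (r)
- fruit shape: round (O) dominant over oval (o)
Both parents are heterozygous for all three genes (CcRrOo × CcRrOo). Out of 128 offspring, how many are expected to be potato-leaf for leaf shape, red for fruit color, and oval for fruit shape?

Trihybrid cross: CcRrOo × CcRrOo
Each trait segregates independently with a 3:1 phenotypic ratio, so each gene contributes 3/4 (dominant) or 1/4 (recessive).
Target: potato-leaf (leaf shape), red (fruit color), oval (fruit shape)
Probability = product of independent per-trait probabilities
= 1/4 × 3/4 × 1/4 = 3/64
Expected count = 3/64 × 128 = 6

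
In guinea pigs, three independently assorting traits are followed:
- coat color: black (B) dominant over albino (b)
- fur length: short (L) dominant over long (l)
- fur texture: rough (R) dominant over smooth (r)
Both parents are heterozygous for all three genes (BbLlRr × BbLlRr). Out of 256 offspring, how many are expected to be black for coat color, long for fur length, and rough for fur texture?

Trihybrid cross: BbLlRr × BbLlRr
Each trait segregates independently with a 3:1 phenotypic ratio, so each gene contributes 3/4 (dominant) or 1/4 (recessive).
Target: black (coat color), long (fur length), rough (fur texture)
Probability = product of independent per-trait probabilities
= 3/4 × 1/4 × 3/4 = 9/64
Expected count = 9/64 × 256 = 36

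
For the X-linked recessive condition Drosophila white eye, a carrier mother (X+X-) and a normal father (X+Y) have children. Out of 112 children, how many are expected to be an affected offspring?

Cross: X+X- × X+Y
Offspring: 1 X+X+, 1 X+Y, 1 X+X-, 1 X-Y
Probability of an affected offspring: 1/4
Expected count = 1/4 × 112 = 28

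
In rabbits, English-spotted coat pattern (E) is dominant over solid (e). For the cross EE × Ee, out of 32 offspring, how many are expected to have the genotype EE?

Punnett square for EE × Ee:
Offspring genotypes: 2 EE, 2 Ee
Total offspring: 4
Count with target: 2
Probability: 2/4 = 1/2
Expected count = 1/2 × 32 = 16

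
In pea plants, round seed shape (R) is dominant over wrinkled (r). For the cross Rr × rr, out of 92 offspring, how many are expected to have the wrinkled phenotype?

Punnett square for Rr × rr:
Offspring genotypes: 2 Rr, 2 rr
Total offspring: 4
Count with target: 2
Probability: 2/4 = 1/2
Expected count = 1/2 × 92 = 46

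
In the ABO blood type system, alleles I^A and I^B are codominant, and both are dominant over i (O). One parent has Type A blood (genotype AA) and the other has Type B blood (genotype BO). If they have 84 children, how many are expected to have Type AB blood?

Cross: AA × BO
Possible offspring genotypes: 2 AB, 2 AO
Blood type counts: 2 Type AB, 2 Type A
Probability of Type AB: 2/4 = 1/2
Expected count = 1/2 × 84 = 42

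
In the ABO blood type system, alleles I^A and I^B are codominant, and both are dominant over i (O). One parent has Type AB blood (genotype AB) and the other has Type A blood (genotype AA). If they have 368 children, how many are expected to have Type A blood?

Cross: AB × AA
Possible offspring genotypes: 2 AA, 2 AB
Blood type counts: 2 Type A, 2 Type AB
Probability of Type A: 2/4 = 1/2
Expected count = 1/2 × 368 = 184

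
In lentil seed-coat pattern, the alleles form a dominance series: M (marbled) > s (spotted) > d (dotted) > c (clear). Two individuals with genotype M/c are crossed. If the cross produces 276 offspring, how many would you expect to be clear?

Cross: M/c × M/c
Allele dominance: M > s > d > c
Offspring genotypes: 1 M/M, 2 M/c, 1 c/c
Phenotype counts: 3 marbled, 1 clear
clear: 1 out of 4 → fraction 1/4
Expected count = 1/4 × 276 = 69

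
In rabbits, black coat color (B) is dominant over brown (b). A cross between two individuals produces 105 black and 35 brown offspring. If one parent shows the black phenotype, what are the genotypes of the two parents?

Observed offspring: 105 black, 35 brown
The observed ratio simplifies to 3:1. Brown (bb) offspring appear, so each parent must contribute one b allele. The parent stated to show black carries B, so it is Bb. The other parent is then either Bb or bb: Bb × bb would give a 1:1 split, whereas Bb × Bb gives 3:1 — matching the data. So both parents are heterozygous (Bb × Bb).
Parent genotypes: Bb × Bb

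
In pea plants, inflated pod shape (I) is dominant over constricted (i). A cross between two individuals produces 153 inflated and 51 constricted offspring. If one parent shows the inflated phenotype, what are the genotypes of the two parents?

Observed offspring: 153 inflated, 51 constricted
The observed ratio simplifies to 3:1. Constricted (ii) offspring appear, so each parent must contribute one i allele. The parent stated to show inflated carries I, so it is Ii. The other parent is then either Ii or ii: Ii × ii would give a 1:1 split, whereas Ii × Ii gives 3:1 — matching the data. So both parents are heterozygous (Ii × Ii).
Parent genotypes: Ii × Ii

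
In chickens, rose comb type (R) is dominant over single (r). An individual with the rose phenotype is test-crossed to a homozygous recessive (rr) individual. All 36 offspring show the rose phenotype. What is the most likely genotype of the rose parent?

Test cross: ? × rr
All offspring are rose.
If the unknown parent were heterozygous (Rr), about half of 36 offspring would be single; none are. The unknown parent is most likely homozygous dominant (RR).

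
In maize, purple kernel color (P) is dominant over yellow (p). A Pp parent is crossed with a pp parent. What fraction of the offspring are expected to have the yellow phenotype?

Punnett square for Pp × pp:
Offspring genotypes: 2 Pp, 2 pp
Total offspring: 4
Count with target: 2
Probability: 2/4 = 1/2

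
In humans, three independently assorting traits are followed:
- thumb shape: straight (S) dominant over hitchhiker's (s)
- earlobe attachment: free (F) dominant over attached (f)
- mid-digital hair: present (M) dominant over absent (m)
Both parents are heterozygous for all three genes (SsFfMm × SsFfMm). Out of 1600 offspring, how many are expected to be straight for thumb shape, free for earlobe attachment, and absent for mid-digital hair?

Trihybrid cross: SsFfMm × SsFfMm
Each trait segregates independently with a 3:1 phenotypic ratio, so each gene contributes 3/4 (dominant) or 1/4 (recessive).
Target: straight (thumb shape), free (earlobe attachment), absent (mid-digital hair)
Probability = product of independent per-trait probabilities
= 3/4 × 3/4 × 1/4 = 9/64
Expected count = 9/64 × 1600 = 225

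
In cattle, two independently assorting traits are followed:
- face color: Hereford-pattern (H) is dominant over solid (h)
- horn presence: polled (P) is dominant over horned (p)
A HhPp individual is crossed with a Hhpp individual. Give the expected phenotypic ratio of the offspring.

Dihybrid cross HhPp × Hhpp — consider each gene separately:
face color: Hh × Hh → 1 HH, 2 Hh, 1 hh → 3 H_ : 1 hh (out of 4)
horn presence: Pp × pp → 2 Pp, 2 pp → 2 P_ : 2 pp (out of 4)
Combine (counts out of 4 × 4 = 16): Hereford-pattern/polled (H_P_) = 3×2 = 6; Hereford-pattern/horned (H_pp) = 3×2 = 6; solid/polled (hhP_) = 1×2 = 2; solid/horned (hhpp) = 1×2 = 2
Phenotype counts (out of 16): 6 Hereford-pattern/polled, 6 Hereford-pattern/horned, 2 solid/polled, 2 solid/horned
Ratio: 3 Hereford-pattern/polled : 3 Hereford-pattern/horned : 1 solid/polled : 1 solid/horned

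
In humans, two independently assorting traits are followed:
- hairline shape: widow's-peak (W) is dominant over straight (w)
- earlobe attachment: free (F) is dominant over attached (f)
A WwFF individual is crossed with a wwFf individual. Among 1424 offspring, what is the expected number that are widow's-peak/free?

Dihybrid cross WwFF × wwFf — consider each gene separately:
hairline shape: Ww × ww → 2 Ww, 2 ww → 2 W_ : 2 ww (out of 4)
earlobe attachment: FF × Ff → 2 FF, 2 Ff → 4 F_ (out of 4)
Combine (counts out of 4 × 4 = 16): widow's-peak/free (W_F_) = 2×4 = 8; straight/free (wwF_) = 2×4 = 8
Phenotype counts (out of 16): 8 widow's-peak/free, 8 straight/free
widow's-peak/free: 8 out of 16 → fraction 1/2
Expected count = 1/2 × 1424 = 712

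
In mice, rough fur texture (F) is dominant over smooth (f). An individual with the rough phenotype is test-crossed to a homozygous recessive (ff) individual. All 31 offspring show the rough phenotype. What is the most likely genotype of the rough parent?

Test cross: ? × ff
All offspring are rough.
If the unknown parent were heterozygous (Ff), about half of 31 offspring would be smooth; none are. The unknown parent is most likely homozygous dominant (FF).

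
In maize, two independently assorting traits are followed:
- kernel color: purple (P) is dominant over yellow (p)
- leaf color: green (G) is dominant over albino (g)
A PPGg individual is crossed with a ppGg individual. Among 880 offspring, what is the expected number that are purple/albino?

Dihybrid cross PPGg × ppGg — consider each gene separately:
kernel color: PP × pp → 4 Pp → 4 P_ (out of 4)
leaf color: Gg × Gg → 1 GG, 2 Gg, 1 gg → 3 G_ : 1 gg (out of 4)
Combine (counts out of 4 × 4 = 16): purple/green (P_G_) = 4×3 = 12; purple/albino (P_gg) = 4×1 = 4
Phenotype counts (out of 16): 12 purple/green, 4 purple/albino
purple/albino: 4 out of 16 → fraction 1/4
Expected count = 1/4 × 880 = 220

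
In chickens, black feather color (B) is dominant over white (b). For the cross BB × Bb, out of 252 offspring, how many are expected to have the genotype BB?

Punnett square for BB × Bb:
Offspring genotypes: 2 BB, 2 Bb
Total offspring: 4
Count with target: 2
Probability: 2/4 = 1/2
Expected count = 1/2 × 252 = 126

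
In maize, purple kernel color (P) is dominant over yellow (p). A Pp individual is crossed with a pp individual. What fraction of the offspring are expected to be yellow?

Punnett square for Pp × pp:
Offspring genotypes: 2 Pp, 2 pp
purple: 2, yellow: 2
yellow: 2 out of 4
Probability: 2/4 = 1/2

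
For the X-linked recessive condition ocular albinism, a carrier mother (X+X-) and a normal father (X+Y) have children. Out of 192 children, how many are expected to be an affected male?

Cross: X+X- × X+Y
Offspring: 1 X+X+, 1 X+Y, 1 X+X-, 1 X-Y
Probability of an affected male: 1/4
Expected count = 1/4 × 192 = 48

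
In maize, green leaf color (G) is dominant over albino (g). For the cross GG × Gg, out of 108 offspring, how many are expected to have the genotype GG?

Punnett square for GG × Gg:
Offspring genotypes: 2 GG, 2 Gg
Total offspring: 4
Count with target: 2
Probability: 2/4 = 1/2
Expected count = 1/2 × 108 = 54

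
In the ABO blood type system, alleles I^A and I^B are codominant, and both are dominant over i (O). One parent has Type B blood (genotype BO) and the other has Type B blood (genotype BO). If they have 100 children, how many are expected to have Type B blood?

Cross: BO × BO
Possible offspring genotypes: 1 BB, 2 BO, 1 OO
Blood type counts: 3 Type B, 1 Type O
Probability of Type B: 3/4
Expected count = 3/4 × 100 = 75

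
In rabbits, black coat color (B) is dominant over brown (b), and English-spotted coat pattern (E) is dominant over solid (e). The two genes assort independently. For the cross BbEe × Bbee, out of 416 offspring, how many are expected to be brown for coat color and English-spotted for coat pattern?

Dihybrid cross BbEe × Bbee — consider each gene separately:
coat color: Bb × Bb → 1 BB, 2 Bb, 1 bb → 3 B_ : 1 bb (out of 4)
coat pattern: Ee × ee → 2 Ee, 2 ee → 2 E_ : 2 ee (out of 4)
Looking for: brown (bb) and English-spotted (E_)
P(brown) = 1/4, P(English-spotted) = 2/4
P(both) = 1/4 × 2/4 = 2/16 = 1/8
Expected count = 1/8 × 416 = 52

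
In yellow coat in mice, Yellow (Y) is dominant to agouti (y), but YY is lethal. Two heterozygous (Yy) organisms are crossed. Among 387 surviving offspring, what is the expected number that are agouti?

Cross: Yy × Yy
Punnett square offspring (before lethality): 1 YY, 2 Yy, 1 yy
The YY genotype is lethal (embryos die); surviving offspring: 2 Yy, 1 yy
agouti: 1 out of 3 → fraction 1/3
Expected count = 1/3 × 387 = 129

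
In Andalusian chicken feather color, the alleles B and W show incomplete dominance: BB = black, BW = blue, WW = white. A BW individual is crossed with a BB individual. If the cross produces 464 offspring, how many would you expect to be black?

Punnett square for BW × BB:
Offspring genotypes: 2 BB, 2 BW
Phenotype counts: 2 black, 2 blue
black: 2 out of 4 → fraction 1/2
Expected count = 1/2 × 464 = 232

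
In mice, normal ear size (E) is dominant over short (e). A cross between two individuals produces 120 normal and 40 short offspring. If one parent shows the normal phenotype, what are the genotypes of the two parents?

Observed offspring: 120 normal, 40 short
The observed ratio simplifies to 3:1. Short (ee) offspring appear, so each parent must contribute one e allele. The parent stated to show normal carries E, so it is Ee. The other parent is then either Ee or ee: Ee × ee would give a 1:1 split, whereas Ee × Ee gives 3:1 — matching the data. So both parents are heterozygous (Ee × Ee).
Parent genotypes: Ee × Ee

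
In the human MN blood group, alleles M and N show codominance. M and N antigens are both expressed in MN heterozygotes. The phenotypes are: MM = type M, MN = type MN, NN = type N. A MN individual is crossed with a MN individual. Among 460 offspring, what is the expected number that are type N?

Punnett square for MN × MN:
Offspring genotypes: 1 MM, 2 MN, 1 NN
Phenotype counts: 1 type M, 2 type MN, 1 type N
type N: 1 out of 4 → fraction 1/4
Expected count = 1/4 × 460 = 115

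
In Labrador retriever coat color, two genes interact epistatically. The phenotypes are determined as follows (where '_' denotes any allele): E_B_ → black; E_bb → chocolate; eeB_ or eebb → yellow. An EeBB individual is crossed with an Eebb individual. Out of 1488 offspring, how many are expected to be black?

Cross: EeBB × Eebb — consider each gene separately:
E gene: Ee × Ee → 1 EE, 2 Ee, 1 ee → 3 E_ : 1 ee (out of 4)
B gene: BB × bb → 4 Bb → 4 B_ (out of 4)
Genotype classes (out of 4 × 4 = 16): E_B_ = 3×4 = 12; eeB_ = 1×4 = 4
Apply the phenotype rules: E_B_ (12) → black; eeB_ (4) → yellow
Phenotype counts (out of 16): 12 black, 4 yellow
black: 12 out of 16 → fraction 3/4
Expected count = 3/4 × 1488 = 1116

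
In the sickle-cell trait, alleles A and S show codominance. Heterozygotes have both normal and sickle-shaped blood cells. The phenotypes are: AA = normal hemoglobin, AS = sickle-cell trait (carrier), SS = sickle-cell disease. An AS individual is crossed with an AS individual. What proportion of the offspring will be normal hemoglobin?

Punnett square for AS × AS:
Offspring genotypes: 1 AA, 2 AS, 1 SS
Phenotype counts: 1 normal hemoglobin, 2 sickle-cell trait (carrier), 1 sickle-cell disease
normal hemoglobin: 1 out of 4
Probability: 1/4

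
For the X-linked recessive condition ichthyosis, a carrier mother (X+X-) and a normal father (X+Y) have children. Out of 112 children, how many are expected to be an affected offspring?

Cross: X+X- × X+Y
Offspring: 1 X+X+, 1 X+Y, 1 X+X-, 1 X-Y
Probability of an affected offspring: 1/4
Expected count = 1/4 × 112 = 28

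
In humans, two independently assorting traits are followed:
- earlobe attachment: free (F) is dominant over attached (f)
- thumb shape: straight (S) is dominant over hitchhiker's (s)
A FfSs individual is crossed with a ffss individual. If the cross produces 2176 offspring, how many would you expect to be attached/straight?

Dihybrid cross FfSs × ffss — consider each gene separately:
earlobe attachment: Ff × ff → 2 Ff, 2 ff → 2 F_ : 2 ff (out of 4)
thumb shape: Ss × ss → 2 Ss, 2 ss → 2 S_ : 2 ss (out of 4)
Combine (counts out of 4 × 4 = 16): free/straight (F_S_) = 2×2 = 4; free/hitchhiker's (F_ss) = 2×2 = 4; attached/straight (ffS_) = 2×2 = 4; attached/hitchhiker's (ffss) = 2×2 = 4
Phenotype counts (out of 16): 4 free/straight, 4 free/hitchhiker's, 4 attached/straight, 4 attached/hitchhiker's
attached/straight: 4 out of 16 → fraction 1/4
Expected count = 1/4 × 2176 = 544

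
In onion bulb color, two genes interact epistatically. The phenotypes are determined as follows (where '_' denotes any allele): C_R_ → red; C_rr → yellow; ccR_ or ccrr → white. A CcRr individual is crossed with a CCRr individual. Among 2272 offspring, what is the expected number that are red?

Cross: CcRr × CCRr — consider each gene separately:
C gene: Cc × CC → 2 CC, 2 Cc → 4 C_ (out of 4)
R gene: Rr × Rr → 1 RR, 2 Rr, 1 rr → 3 R_ : 1 rr (out of 4)
Genotype classes (out of 4 × 4 = 16): C_R_ = 4×3 = 12; C_rr = 4×1 = 4
Apply the phenotype rules: C_R_ (12) → red; C_rr (4) → yellow
Phenotype counts (out of 16): 12 red, 4 yellow
red: 12 out of 16 → fraction 3/4
Expected count = 3/4 × 2272 = 1704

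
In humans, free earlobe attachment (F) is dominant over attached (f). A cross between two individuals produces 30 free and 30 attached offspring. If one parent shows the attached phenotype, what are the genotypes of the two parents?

Observed offspring: 30 free, 30 attached
The observed ratio simplifies to 1:1. One parent shows attached, so its genotype must be ff. A 1:1 offspring split requires the other parent to be heterozygous (Ff).
Parent genotypes: ff × Ff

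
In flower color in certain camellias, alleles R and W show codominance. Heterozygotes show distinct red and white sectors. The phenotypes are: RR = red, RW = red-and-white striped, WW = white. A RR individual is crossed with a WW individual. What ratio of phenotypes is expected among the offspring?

Punnett square for RR × WW:
Offspring genotypes: 4 RW
Phenotype counts: 4 red-and-white striped
Ratio: all red-and-white striped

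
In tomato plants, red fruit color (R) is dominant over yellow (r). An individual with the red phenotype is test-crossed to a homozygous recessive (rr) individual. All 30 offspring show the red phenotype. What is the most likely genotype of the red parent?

Test cross: ? × rr
All offspring are red.
If the unknown parent were heterozygous (Rr), about half of 30 offspring would be yellow; none are. The unknown parent is most likely homozygous dominant (RR).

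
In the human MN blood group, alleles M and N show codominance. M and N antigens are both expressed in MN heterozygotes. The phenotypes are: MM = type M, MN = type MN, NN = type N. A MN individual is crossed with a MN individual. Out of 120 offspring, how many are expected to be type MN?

Punnett square for MN × MN:
Offspring genotypes: 1 MM, 2 MN, 1 NN
Phenotype counts: 1 type M, 2 type MN, 1 type N
type MN: 2 out of 4 → fraction 1/2
Expected count = 1/2 × 120 = 60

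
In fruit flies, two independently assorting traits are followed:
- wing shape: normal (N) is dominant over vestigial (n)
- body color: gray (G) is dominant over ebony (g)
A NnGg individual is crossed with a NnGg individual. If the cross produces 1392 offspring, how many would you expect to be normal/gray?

Dihybrid cross NnGg × NnGg — consider each gene separately:
wing shape: Nn × Nn → 1 NN, 2 Nn, 1 nn → 3 N_ : 1 nn (out of 4)
body color: Gg × Gg → 1 GG, 2 Gg, 1 gg → 3 G_ : 1 gg (out of 4)
Combine (counts out of 4 × 4 = 16): normal/gray (N_G_) = 3×3 = 9; normal/ebony (N_gg) = 3×1 = 3; vestigial/gray (nnG_) = 1×3 = 3; vestigial/ebony (nngg) = 1×1 = 1
Phenotype counts (out of 16): 9 normal/gray, 3 normal/ebony, 3 vestigial/gray, 1 vestigial/ebony
normal/gray: 9 out of 16 → fraction 9/16
Expected count = 9/16 × 1392 = 783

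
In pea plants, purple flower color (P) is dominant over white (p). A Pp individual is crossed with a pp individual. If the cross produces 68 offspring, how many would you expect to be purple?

Punnett square for Pp × pp:
Offspring genotypes: 2 Pp, 2 pp
purple: 2, white: 2
purple: 2 out of 4 → fraction 1/2
Expected count = 1/2 × 68 = 34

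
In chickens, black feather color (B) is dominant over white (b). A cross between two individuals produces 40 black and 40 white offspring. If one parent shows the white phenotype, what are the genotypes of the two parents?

Observed offspring: 40 black, 40 white
The observed ratio simplifies to 1:1. One parent shows white, so its genotype must be bb. A 1:1 offspring split requires the other parent to be heterozygous (Bb).
Parent genotypes: bb × Bb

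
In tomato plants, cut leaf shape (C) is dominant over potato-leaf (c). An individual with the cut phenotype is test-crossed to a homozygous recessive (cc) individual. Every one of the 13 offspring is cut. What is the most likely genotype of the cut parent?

Test cross: ? × cc
All offspring are cut.
If the unknown parent were heterozygous (Cc), about half of 13 offspring would be potato-leaf; none are. The unknown parent is most likely homozygous dominant (CC).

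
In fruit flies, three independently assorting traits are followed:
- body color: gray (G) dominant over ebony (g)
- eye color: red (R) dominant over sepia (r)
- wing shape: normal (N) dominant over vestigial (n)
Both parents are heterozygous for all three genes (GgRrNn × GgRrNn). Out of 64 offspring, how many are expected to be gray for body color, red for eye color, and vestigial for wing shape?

Trihybrid cross: GgRrNn × GgRrNn
Each trait segregates independently with a 3:1 phenotypic ratio, so each gene contributes 3/4 (dominant) or 1/4 (recessive).
Target: gray (body color), red (eye color), vestigial (wing shape)
Probability = product of independent per-trait probabilities
= 3/4 × 3/4 × 1/4 = 9/64
Expected count = 9/64 × 64 = 9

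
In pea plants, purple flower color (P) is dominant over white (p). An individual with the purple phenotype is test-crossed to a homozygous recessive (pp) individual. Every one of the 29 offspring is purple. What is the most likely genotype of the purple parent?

Test cross: ? × pp
All offspring are purple.
If the unknown parent were heterozygous (Pp), about half of 29 offspring would be white; none are. The unknown parent is most likely homozygous dominant (PP).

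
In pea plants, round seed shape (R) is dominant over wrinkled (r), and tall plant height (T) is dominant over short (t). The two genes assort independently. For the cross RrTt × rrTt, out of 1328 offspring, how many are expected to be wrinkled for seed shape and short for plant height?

Dihybrid cross RrTt × rrTt — consider each gene separately:
seed shape: Rr × rr → 2 Rr, 2 rr → 2 R_ : 2 rr (out of 4)
plant height: Tt × Tt → 1 TT, 2 Tt, 1 tt → 3 T_ : 1 tt (out of 4)
Looking for: wrinkled (rr) and short (tt)
P(wrinkled) = 2/4, P(short) = 1/4
P(both) = 2/4 × 1/4 = 2/16 = 1/8
Expected count = 1/8 × 1328 = 166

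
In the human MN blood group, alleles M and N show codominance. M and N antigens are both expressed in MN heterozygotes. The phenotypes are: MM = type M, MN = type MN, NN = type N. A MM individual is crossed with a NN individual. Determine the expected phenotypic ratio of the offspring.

Punnett square for MM × NN:
Offspring genotypes: 4 MN
Phenotype counts: 4 type MN
Ratio: all type MN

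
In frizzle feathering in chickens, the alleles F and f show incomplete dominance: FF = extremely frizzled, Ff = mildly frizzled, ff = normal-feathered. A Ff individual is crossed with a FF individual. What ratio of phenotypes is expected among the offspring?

Punnett square for Ff × FF:
Offspring genotypes: 2 FF, 2 Ff
Phenotype counts: 2 extremely frizzled, 2 mildly frizzled
Ratio: 1 extremely frizzled : 1 mildly frizzled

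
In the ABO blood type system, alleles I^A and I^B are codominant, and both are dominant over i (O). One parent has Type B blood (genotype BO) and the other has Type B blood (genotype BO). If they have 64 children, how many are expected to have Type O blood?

Cross: BO × BO
Possible offspring genotypes: 1 BB, 2 BO, 1 OO
Blood type counts: 3 Type B, 1 Type O
Probability of Type O: 1/4
Expected count = 1/4 × 64 = 16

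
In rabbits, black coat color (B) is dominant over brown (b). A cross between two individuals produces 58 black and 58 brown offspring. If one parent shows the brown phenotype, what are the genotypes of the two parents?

Observed offspring: 58 black, 58 brown
The observed ratio simplifies to 1:1. One parent shows brown, so its genotype must be bb. A 1:1 offspring split requires the other parent to be heterozygous (Bb).
Parent genotypes: bb × Bb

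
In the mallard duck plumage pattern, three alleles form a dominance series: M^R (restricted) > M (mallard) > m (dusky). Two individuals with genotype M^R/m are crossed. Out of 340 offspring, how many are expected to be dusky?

Cross: M^R/m × M^R/m
Allele dominance: M^R > M > m
Offspring genotypes: 1 M^R/M^R, 2 M^R/m, 1 m/m
Phenotype counts: 3 restricted, 1 dusky
dusky: 1 out of 4 → fraction 1/4
Expected count = 1/4 × 340 = 85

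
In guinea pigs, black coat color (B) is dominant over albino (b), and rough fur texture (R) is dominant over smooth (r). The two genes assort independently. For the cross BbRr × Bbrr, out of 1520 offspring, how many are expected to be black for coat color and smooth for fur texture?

Dihybrid cross BbRr × Bbrr — consider each gene separately:
coat color: Bb × Bb → 1 BB, 2 Bb, 1 bb → 3 B_ : 1 bb (out of 4)
fur texture: Rr × rr → 2 Rr, 2 rr → 2 R_ : 2 rr (out of 4)
Looking for: black (B_) and smooth (rr)
P(black) = 3/4, P(smooth) = 2/4
P(both) = 3/4 × 2/4 = 6/16 = 3/8
Expected count = 3/8 × 1520 = 570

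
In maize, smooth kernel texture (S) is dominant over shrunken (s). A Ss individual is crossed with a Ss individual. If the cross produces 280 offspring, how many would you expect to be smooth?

Punnett square for Ss × Ss:
Offspring genotypes: 1 SS, 2 Ss, 1 ss
smooth: 3, shrunken: 1
smooth: 3 out of 4 → fraction 3/4
Expected count = 3/4 × 280 = 210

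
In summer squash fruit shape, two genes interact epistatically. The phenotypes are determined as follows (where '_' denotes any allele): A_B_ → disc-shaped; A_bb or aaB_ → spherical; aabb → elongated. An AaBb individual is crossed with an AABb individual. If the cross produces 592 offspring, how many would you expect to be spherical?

Cross: AaBb × AABb — consider each gene separately:
A gene: Aa × AA → 2 AA, 2 Aa → 4 A_ (out of 4)
B gene: Bb × Bb → 1 BB, 2 Bb, 1 bb → 3 B_ : 1 bb (out of 4)
Genotype classes (out of 4 × 4 = 16): A_B_ = 4×3 = 12; A_bb = 4×1 = 4
Apply the phenotype rules: A_B_ (12) → disc-shaped; A_bb (4) → spherical
Phenotype counts (out of 16): 12 disc-shaped, 4 spherical
spherical: 4 out of 16 → fraction 1/4
Expected count = 1/4 × 592 = 148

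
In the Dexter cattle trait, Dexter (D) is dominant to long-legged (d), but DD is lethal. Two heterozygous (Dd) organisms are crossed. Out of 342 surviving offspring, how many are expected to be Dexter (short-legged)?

Cross: Dd × Dd
Punnett square offspring (before lethality): 1 DD, 2 Dd, 1 dd
The DD genotype is lethal (embryos die); surviving offspring: 2 Dd, 1 dd
Dexter (short-legged): 2 out of 3 → fraction 2/3
Expected count = 2/3 × 342 = 228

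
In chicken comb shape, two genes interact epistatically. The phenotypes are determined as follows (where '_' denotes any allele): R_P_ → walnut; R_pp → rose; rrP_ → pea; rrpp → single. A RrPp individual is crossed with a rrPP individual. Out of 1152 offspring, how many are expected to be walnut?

Cross: RrPp × rrPP — consider each gene separately:
R gene: Rr × rr → 2 Rr, 2 rr → 2 R_ : 2 rr (out of 4)
P gene: Pp × PP → 2 PP, 2 Pp → 4 P_ (out of 4)
Genotype classes (out of 4 × 4 = 16): R_P_ = 2×4 = 8; rrP_ = 2×4 = 8
Apply the phenotype rules: R_P_ (8) → walnut; rrP_ (8) → pea
Phenotype counts (out of 16): 8 walnut, 8 pea
walnut: 8 out of 16 → fraction 1/2
Expected count = 1/2 × 1152 = 576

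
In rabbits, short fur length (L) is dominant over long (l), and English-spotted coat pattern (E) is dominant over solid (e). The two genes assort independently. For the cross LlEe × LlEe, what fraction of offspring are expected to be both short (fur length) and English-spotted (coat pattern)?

Dihybrid cross LlEe × LlEe — consider each gene separately:
fur length: Ll × Ll → 1 LL, 2 Ll, 1 ll → 3 L_ : 1 ll (out of 4)
coat pattern: Ee × Ee → 1 EE, 2 Ee, 1 ee → 3 E_ : 1 ee (out of 4)
Looking for: short (L_) and English-spotted (E_)
P(short) = 3/4, P(English-spotted) = 3/4
P(both) = 3/4 × 3/4 = 9/16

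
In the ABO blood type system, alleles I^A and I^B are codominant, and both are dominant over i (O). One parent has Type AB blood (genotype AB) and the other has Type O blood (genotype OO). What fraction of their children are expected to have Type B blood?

Cross: AB × OO
Possible offspring genotypes: 2 AO, 2 BO
Blood type counts: 2 Type A, 2 Type B
Probability of Type B: 2/4 = 1/2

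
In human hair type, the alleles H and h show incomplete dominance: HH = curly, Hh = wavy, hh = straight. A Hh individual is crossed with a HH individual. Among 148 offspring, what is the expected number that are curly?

Punnett square for Hh × HH:
Offspring genotypes: 2 HH, 2 Hh
Phenotype counts: 2 curly, 2 wavy
curly: 2 out of 4 → fraction 1/2
Expected count = 1/2 × 148 = 74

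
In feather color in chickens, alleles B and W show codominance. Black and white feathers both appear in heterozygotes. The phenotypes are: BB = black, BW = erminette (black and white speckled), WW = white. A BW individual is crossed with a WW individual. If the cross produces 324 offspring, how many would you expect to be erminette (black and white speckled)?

Punnett square for BW × WW:
Offspring genotypes: 2 BW, 2 WW
Phenotype counts: 2 erminette (black and white speckled), 2 white
erminette (black and white speckled): 2 out of 4 → fraction 1/2
Expected count = 1/2 × 324 = 162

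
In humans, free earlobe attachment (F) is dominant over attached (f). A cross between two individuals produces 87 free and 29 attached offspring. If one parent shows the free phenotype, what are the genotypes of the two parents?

Observed offspring: 87 free, 29 attached
The observed ratio simplifies to 3:1. Attached (ff) offspring appear, so each parent must contribute one f allele. The parent stated to show free carries F, so it is Ff. The other parent is then either Ff or ff: Ff × ff would give a 1:1 split, whereas Ff × Ff gives 3:1 — matching the data. So both parents are heterozygous (Ff × Ff).
Parent genotypes: Ff × Ff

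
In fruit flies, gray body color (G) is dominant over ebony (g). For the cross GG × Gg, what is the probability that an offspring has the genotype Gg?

Punnett square for GG × Gg:
Offspring genotypes: 2 GG, 2 Gg
Total offspring: 4
Count with target: 2
Probability: 2/4 = 1/2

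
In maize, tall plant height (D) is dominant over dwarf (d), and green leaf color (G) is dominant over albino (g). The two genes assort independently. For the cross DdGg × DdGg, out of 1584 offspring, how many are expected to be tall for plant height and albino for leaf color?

Dihybrid cross DdGg × DdGg — consider each gene separately:
plant height: Dd × Dd → 1 DD, 2 Dd, 1 dd → 3 D_ : 1 dd (out of 4)
leaf color: Gg × Gg → 1 GG, 2 Gg, 1 gg → 3 G_ : 1 gg (out of 4)
Looking for: tall (D_) and albino (gg)
P(tall) = 3/4, P(albino) = 1/4
P(both) = 3/4 × 1/4 = 3/16
Expected count = 3/16 × 1584 = 297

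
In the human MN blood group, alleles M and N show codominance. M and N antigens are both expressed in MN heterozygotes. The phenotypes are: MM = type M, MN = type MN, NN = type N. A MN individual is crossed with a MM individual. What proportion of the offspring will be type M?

Punnett square for MN × MM:
Offspring genotypes: 2 MM, 2 MN
Phenotype counts: 2 type M, 2 type MN
type M: 2 out of 4
Probability: 2/4 = 1/2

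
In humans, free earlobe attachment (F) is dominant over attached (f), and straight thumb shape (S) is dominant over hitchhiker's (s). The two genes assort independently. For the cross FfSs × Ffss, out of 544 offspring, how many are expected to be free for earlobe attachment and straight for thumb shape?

Dihybrid cross FfSs × Ffss — consider each gene separately:
earlobe attachment: Ff × Ff → 1 FF, 2 Ff, 1 ff → 3 F_ : 1 ff (out of 4)
thumb shape: Ss × ss → 2 Ss, 2 ss → 2 S_ : 2 ss (out of 4)
Looking for: free (F_) and straight (S_)
P(free) = 3/4, P(straight) = 2/4
P(both) = 3/4 × 2/4 = 6/16 = 3/8
Expected count = 3/8 × 544 = 204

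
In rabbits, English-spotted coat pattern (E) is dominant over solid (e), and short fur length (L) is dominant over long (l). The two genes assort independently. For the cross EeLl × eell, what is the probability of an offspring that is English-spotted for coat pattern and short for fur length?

Dihybrid cross EeLl × eell — consider each gene separately:
coat pattern: Ee × ee → 2 Ee, 2 ee → 2 E_ : 2 ee (out of 4)
fur length: Ll × ll → 2 Ll, 2 ll → 2 L_ : 2 ll (out of 4)
Looking for: English-spotted (E_) and short (L_)
P(English-spotted) = 2/4, P(short) = 2/4
P(both) = 2/4 × 2/4 = 4/16 = 1/4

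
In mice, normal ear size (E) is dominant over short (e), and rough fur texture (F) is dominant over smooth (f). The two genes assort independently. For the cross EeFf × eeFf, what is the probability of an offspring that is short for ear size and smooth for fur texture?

Dihybrid cross EeFf × eeFf — consider each gene separately:
ear size: Ee × ee → 2 Ee, 2 ee → 2 E_ : 2 ee (out of 4)
fur texture: Ff × Ff → 1 FF, 2 Ff, 1 ff → 3 F_ : 1 ff (out of 4)
Looking for: short (ee) and smooth (ff)
P(short) = 2/4, P(smooth) = 1/4
P(both) = 2/4 × 1/4 = 2/16 = 1/8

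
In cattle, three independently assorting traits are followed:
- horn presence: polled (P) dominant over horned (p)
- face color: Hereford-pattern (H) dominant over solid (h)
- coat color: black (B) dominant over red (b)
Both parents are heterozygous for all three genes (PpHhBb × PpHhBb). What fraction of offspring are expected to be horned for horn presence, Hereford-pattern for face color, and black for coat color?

Trihybrid cross: PpHhBb × PpHhBb
Each trait segregates independently with a 3:1 phenotypic ratio, so each gene contributes 3/4 (dominant) or 1/4 (recessive).
Target: horned (horn presence), Hereford-pattern (face color), black (coat color)
Probability = product of independent per-trait probabilities
= 1/4 × 3/4 × 3/4 = 9/64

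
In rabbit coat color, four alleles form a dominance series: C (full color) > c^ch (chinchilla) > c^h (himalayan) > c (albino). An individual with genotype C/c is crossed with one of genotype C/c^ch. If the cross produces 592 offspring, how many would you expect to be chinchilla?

Cross: C/c × C/c^ch
Allele dominance: C > c^ch > c^h > c
Offspring genotypes: 1 C/C, 1 C/c^ch, 1 C/c, 1 c^ch/c
Phenotype counts: 3 full color, 1 chinchilla
chinchilla: 1 out of 4 → fraction 1/4
Expected count = 1/4 × 592 = 148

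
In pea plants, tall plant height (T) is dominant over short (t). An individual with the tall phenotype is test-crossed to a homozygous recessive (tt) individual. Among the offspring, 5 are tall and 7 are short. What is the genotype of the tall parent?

Test cross: ? × tt
Offspring: 5 tall, 7 short — approximately 1:1.
A 1:1 ratio in a test cross indicates the unknown parent is heterozygous (Tt).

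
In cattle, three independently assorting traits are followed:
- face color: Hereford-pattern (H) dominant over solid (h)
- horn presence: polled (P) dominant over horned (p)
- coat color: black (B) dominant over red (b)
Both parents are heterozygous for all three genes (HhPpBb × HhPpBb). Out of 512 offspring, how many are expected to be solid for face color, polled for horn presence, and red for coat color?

Trihybrid cross: HhPpBb × HhPpBb
Each trait segregates independently with a 3:1 phenotypic ratio, so each gene contributes 3/4 (dominant) or 1/4 (recessive).
Target: solid (face color), polled (horn presence), red (coat color)
Probability = product of independent per-trait probabilities
= 1/4 × 3/4 × 1/4 = 3/64
Expected count = 3/64 × 512 = 24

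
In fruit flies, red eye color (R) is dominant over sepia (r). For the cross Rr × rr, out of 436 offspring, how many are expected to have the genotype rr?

Punnett square for Rr × rr:
Offspring genotypes: 2 Rr, 2 rr
Total offspring: 4
Count with target: 2
Probability: 2/4 = 1/2
Expected count = 1/2 × 436 = 218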